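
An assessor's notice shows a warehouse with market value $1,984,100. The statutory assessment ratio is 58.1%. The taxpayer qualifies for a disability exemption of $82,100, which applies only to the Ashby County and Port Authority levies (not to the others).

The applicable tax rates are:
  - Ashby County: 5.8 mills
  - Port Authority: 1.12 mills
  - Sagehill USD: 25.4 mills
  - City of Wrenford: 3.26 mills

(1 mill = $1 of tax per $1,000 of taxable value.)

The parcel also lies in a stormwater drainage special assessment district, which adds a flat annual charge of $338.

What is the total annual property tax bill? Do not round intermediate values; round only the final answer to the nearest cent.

Assessed value = $1,984,100 × 0.581 = $1,152,762.1
Ashby County: ($1,152,762.1 − $82,100) × 0.0058 = $1,070,662.1 × 0.0058 = $6,209.84018
Port Authority: ($1,152,762.1 − $82,100) × 0.00112 = $1,070,662.1 × 0.00112 = $1,199.141552
Sagehill USD: $1,152,762.1 × 0.0254 = $29,280.15734
City of Wrenford: $1,152,762.1 × 0.00326 = $3,758.004446
Levies subtotal = $40,447.143518
Total = $40,447.143518 + $338 = $40,785.143518

$40,785.14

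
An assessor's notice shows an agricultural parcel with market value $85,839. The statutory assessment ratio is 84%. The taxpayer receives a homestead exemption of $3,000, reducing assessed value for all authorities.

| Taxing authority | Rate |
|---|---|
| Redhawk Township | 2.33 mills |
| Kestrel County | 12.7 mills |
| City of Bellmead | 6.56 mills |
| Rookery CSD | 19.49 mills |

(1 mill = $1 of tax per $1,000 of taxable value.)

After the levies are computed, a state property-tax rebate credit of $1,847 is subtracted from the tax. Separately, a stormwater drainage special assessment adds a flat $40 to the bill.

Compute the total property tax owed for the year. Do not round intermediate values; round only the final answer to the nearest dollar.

$1,032

Assessed value = $85,839 × 0.84 = $72,104.76
Taxable value = $72,104.76 − $3,000 = $69,104.76
Redhawk Township: $69,104.76 × 0.00233 = $161.0140908
Kestrel County: $69,104.76 × 0.0127 = $877.630452
City of Bellmead: $69,104.76 × 0.00656 = $453.3272256
Rookery CSD: $69,104.76 × 0.01949 = $1,346.8517724
Levies subtotal = $2,838.8235408
After credit = $2,838.8235408 − $1,847 = $991.8235408
Total = $991.8235408 + $40 = $1,031.8235408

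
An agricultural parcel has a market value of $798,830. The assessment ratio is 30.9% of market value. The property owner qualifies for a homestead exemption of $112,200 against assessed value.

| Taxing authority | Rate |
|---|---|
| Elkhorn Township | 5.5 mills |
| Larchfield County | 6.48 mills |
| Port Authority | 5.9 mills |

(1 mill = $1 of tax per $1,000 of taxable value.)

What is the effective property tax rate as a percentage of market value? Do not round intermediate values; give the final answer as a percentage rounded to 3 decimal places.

0.301%

Assessed value = $798,830 × 0.309 = $246,838.47
Taxable value = $246,838.47 − $112,200 = $134,638.47
Elkhorn Township: $134,638.47 × 0.0055 = $740.511585
Larchfield County: $134,638.47 × 0.00648 = $872.4572856
Port Authority: $134,638.47 × 0.0059 = $794.366973
Total tax = $2,407.3358436
Effective rate = $2,407.3358436 ÷ $798,830 = 0.301% of market value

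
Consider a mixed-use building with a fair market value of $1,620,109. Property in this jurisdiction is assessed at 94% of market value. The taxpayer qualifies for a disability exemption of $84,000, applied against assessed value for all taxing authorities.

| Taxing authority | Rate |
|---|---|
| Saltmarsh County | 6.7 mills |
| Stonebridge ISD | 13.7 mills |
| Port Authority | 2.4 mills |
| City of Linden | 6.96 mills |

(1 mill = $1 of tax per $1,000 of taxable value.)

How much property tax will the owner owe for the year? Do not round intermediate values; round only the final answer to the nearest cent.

$42,821.74

Assessed value = $1,620,109 × 0.94 = $1,522,902.46
Taxable value = $1,522,902.46 − $84,000 = $1,438,902.46
Saltmarsh County: $1,438,902.46 × 0.0067 = $9,640.646482
Stonebridge ISD: $1,438,902.46 × 0.0137 = $19,712.963702
Port Authority: $1,438,902.46 × 0.0024 = $3,453.365904
City of Linden: $1,438,902.46 × 0.00696 = $10,014.7611216
Total = $9,640.646482 + $19,712.963702 + $3,453.365904 + $10,014.7611216 = $42,821.7372096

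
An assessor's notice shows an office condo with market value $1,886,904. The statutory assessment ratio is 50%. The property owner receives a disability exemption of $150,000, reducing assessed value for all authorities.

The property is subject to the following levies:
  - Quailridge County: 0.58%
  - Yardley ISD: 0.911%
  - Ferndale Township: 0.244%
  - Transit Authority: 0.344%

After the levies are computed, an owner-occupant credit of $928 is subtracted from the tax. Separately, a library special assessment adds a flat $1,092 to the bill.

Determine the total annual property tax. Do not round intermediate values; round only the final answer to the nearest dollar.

$16,660

Assessed value = $1,886,904 × 0.5 = $943,452
Taxable value = $943,452 − $150,000 = $793,452
Quailridge County: $793,452 × 0.0058 = $4,602.0216
Yardley ISD: $793,452 × 0.00911 = $7,228.34772
Ferndale Township: $793,452 × 0.00244 = $1,936.02288
Transit Authority: $793,452 × 0.00344 = $2,729.47488
Levies subtotal = $16,495.86708
After credit = $16,495.86708 − $928 = $15,567.86708
Total = $15,567.86708 + $1,092 = $16,659.86708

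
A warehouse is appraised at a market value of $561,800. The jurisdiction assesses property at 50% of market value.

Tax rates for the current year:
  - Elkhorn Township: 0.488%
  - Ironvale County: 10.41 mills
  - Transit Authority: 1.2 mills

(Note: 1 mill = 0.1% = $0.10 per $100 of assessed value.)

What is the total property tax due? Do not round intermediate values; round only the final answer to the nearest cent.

$4,632.04

Assessed value = $561,800 × 0.5 = $280,900
Elkhorn Township: $280,900 × 0.00488 = $1,370.792
Ironvale County: $280,900 × 0.01041 = $2,924.169
Transit Authority: $280,900 × 0.0012 = $337.08
Total = $4,632.041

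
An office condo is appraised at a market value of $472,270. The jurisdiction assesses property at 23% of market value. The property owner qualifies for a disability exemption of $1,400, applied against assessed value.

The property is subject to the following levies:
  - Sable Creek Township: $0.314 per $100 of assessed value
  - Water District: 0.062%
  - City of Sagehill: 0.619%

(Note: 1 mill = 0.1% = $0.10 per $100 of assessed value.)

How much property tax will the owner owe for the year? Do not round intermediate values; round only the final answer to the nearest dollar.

Assessed value = $472,270 × 0.23 = $108,622.1
Taxable value = $108,622.1 − $1,400 = $107,222.1
Sable Creek Township: $107,222.1 × 0.00314 = $336.677394
Water District: $107,222.1 × 0.00062 = $66.477702
City of Sagehill: $107,222.1 × 0.00619 = $663.704799
Total = $1,066.859895

$1,067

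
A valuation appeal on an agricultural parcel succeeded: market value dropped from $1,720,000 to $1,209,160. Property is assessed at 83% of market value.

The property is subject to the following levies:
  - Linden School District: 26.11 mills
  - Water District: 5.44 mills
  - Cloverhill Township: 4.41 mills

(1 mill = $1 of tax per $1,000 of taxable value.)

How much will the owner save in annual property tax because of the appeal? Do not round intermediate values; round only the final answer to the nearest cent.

$15,246.94

Old assessed value = $1,720,000 × 0.83 = $1,427,600
New assessed value = $1,209,160 × 0.83 = $1,003,602.8
Combined rate = 0.02611 + 0.00544 + 0.00441 = 0.03596
Old tax = $1,427,600 × 0.03596 = $51,336.496
New tax = $1,003,602.8 × 0.03596 = $36,089.556688
Reduction = $51,336.496 − $36,089.556688 = $15,246.939312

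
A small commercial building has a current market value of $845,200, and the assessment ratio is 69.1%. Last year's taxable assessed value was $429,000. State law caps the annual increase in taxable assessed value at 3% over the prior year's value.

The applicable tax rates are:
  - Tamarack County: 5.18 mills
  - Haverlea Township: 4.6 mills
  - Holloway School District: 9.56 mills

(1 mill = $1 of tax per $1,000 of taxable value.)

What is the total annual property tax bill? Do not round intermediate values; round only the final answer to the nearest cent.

$8,545.77

Uncapped assessed value = $845,200 × 0.691 = $584,033.2
Cap limit = $429,000 × 1.03 = $441,870
Taxable assessed value = min($584,033.2, $441,870) = $441,870 (cap binds)
Tamarack County: $441,870 × 0.00518 = $2,288.8866
Haverlea Township: $441,870 × 0.0046 = $2,032.602
Holloway School District: $441,870 × 0.00956 = $4,224.2772
Total = $8,545.7658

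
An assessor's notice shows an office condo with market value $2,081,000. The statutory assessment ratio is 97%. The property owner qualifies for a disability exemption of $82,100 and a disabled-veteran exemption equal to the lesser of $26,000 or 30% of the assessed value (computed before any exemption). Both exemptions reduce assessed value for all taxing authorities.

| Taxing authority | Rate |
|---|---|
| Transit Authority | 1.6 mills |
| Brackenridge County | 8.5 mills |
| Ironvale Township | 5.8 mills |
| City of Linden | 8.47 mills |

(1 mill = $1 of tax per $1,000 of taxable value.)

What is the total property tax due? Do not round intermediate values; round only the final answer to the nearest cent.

$46,558.15

Assessed value = $2,081,000 × 0.97 = $2,018,570
Disabled-veteran exemption = min($26,000, 30% × $2,018,570) = min($26,000, $605,571) = $26,000 (dollar cap binds)
Taxable value = $2,018,570 − $82,100 − $26,000 = $1,910,470
Transit Authority: $1,910,470 × 0.0016 = $3,056.752
Brackenridge County: $1,910,470 × 0.0085 = $16,238.995
Ironvale Township: $1,910,470 × 0.0058 = $11,080.726
City of Linden: $1,910,470 × 0.00847 = $16,181.6809
Total = $46,558.1539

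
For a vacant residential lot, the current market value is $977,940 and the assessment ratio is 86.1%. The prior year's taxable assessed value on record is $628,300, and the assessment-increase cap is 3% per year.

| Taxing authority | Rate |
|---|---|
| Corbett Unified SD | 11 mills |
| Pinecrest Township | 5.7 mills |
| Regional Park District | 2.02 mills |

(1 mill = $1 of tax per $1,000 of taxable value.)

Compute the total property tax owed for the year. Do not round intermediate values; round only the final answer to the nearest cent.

$12,114.63

Uncapped assessed value = $977,940 × 0.861 = $842,006.34
Cap limit = $628,300 × 1.03 = $647,149
Taxable assessed value = min($842,006.34, $647,149) = $647,149 (cap binds)
Corbett Unified SD: $647,149 × 0.011 = $7,118.639
Pinecrest Township: $647,149 × 0.0057 = $3,688.7493
Regional Park District: $647,149 × 0.00202 = $1,307.24098
Total = $12,114.62928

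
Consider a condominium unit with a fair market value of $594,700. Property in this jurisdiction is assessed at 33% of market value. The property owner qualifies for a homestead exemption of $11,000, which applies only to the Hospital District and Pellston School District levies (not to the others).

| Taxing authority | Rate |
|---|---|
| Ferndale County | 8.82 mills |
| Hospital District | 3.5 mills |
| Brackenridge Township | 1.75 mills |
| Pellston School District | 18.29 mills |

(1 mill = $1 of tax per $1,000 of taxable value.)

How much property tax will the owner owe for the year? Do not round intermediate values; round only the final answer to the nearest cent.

$6,110.99

Assessed value = $594,700 × 0.33 = $196,251
Ferndale County: $196,251 × 0.00882 = $1,730.93382
Hospital District: ($196,251 − $11,000) × 0.0035 = $185,251 × 0.0035 = $648.3785
Brackenridge Township: $196,251 × 0.00175 = $343.43925
Pellston School District: ($196,251 − $11,000) × 0.01829 = $185,251 × 0.01829 = $3,388.24079
Total = $6,110.99236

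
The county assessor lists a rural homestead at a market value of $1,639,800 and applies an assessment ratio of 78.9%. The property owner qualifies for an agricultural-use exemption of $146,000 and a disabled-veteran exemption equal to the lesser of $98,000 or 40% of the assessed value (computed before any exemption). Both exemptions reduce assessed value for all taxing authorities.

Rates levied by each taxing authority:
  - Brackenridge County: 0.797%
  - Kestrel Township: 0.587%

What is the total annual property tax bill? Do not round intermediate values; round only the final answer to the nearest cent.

$14,529.26

Assessed value = $1,639,800 × 0.789 = $1,293,802.2
Disabled-veteran exemption = min($98,000, 40% × $1,293,802.2) = min($98,000, $517,520.88) = $98,000 (dollar cap binds)
Taxable value = $1,293,802.2 − $146,000 − $98,000 = $1,049,802.2
Brackenridge County: $1,049,802.2 × 0.00797 = $8,366.923534
Kestrel Township: $1,049,802.2 × 0.00587 = $6,162.338914
Total = $14,529.262448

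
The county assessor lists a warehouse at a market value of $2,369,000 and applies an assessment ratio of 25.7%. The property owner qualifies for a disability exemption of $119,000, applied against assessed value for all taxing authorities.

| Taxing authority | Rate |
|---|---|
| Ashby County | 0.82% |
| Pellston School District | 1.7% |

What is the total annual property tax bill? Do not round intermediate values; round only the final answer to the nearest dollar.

Assessed value = $2,369,000 × 0.257 = $608,833
Taxable value = $608,833 − $119,000 = $489,833
Ashby County: $489,833 × 0.0082 = $4,016.6306
Pellston School District: $489,833 × 0.017 = $8,327.161
Total = $4,016.6306 + $8,327.161 = $12,343.7916

$12,344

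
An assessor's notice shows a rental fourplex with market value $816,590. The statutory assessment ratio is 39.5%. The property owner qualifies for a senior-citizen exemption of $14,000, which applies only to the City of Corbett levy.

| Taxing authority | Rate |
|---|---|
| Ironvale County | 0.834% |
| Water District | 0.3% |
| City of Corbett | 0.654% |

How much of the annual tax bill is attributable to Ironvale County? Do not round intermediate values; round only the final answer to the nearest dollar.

Assessed value = $816,590 × 0.395 = $322,553.05
Ironvale County taxable value = $322,553.05 (exemption does not apply)
Ironvale County levy = $322,553.05 × 0.00834 = $2,690.092437

$2,690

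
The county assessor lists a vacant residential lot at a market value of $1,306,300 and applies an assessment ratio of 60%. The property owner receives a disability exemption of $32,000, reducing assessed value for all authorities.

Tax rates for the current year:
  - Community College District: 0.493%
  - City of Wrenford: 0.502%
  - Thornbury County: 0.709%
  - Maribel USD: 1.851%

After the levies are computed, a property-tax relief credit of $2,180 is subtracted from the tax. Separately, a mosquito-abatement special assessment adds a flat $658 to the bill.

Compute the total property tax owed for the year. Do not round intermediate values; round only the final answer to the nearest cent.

$25,203.78

Assessed value = $1,306,300 × 0.6 = $783,780
Taxable value = $783,780 − $32,000 = $751,780
Community College District: $751,780 × 0.00493 = $3,706.2754
City of Wrenford: $751,780 × 0.00502 = $3,773.9356
Thornbury County: $751,780 × 0.00709 = $5,330.1202
Maribel USD: $751,780 × 0.01851 = $13,915.4478
Levies subtotal = $26,725.779
After credit = $26,725.779 − $2,180 = $24,545.779
Total = $24,545.779 + $658 = $25,203.779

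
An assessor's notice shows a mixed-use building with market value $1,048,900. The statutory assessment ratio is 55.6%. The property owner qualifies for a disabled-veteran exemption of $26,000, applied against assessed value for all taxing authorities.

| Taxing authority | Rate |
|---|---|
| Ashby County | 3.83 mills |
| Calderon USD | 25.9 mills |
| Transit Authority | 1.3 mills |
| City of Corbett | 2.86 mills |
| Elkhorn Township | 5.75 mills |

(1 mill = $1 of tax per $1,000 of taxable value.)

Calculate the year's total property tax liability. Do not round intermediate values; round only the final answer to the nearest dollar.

Assessed value = $1,048,900 × 0.556 = $583,188.4
Taxable value = $583,188.4 − $26,000 = $557,188.4
Ashby County: $557,188.4 × 0.00383 = $2,134.031572
Calderon USD: $557,188.4 × 0.0259 = $14,431.17956
Transit Authority: $557,188.4 × 0.0013 = $724.34492
City of Corbett: $557,188.4 × 0.00286 = $1,593.558824
Elkhorn Township: $557,188.4 × 0.00575 = $3,203.8333
Total = $2,134.031572 + $14,431.17956 + $724.34492 + $1,593.558824 + $3,203.8333 = $22,086.948176

$22,087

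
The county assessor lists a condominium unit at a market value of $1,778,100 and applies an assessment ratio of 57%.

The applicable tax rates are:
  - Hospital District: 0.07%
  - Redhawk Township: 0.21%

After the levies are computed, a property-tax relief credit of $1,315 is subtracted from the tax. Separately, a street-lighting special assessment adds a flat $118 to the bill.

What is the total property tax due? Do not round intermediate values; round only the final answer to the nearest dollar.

Assessed value = $1,778,100 × 0.57 = $1,013,517
Hospital District: $1,013,517 × 0.0007 = $709.4619
Redhawk Township: $1,013,517 × 0.0021 = $2,128.3857
Levies subtotal = $2,837.8476
After credit = $2,837.8476 − $1,315 = $1,522.8476
Total = $1,522.8476 + $118 = $1,640.8476

$1,641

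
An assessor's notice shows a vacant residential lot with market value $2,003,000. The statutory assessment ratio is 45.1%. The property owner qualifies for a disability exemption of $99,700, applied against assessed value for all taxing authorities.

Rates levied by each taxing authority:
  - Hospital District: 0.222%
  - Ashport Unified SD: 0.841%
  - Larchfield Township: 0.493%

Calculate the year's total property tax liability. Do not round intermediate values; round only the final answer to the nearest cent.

$12,504.84

Assessed value = $2,003,000 × 0.451 = $903,353
Taxable value = $903,353 − $99,700 = $803,653
Hospital District: $803,653 × 0.00222 = $1,784.10966
Ashport Unified SD: $803,653 × 0.00841 = $6,758.72173
Larchfield Township: $803,653 × 0.00493 = $3,962.00929
Total = $1,784.10966 + $6,758.72173 + $3,962.00929 = $12,504.84068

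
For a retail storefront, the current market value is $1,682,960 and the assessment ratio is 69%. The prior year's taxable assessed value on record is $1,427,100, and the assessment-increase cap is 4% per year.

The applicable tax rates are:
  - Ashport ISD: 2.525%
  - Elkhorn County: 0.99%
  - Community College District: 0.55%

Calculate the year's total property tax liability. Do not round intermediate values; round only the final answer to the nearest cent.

$47,204.50

Uncapped assessed value = $1,682,960 × 0.69 = $1,161,242.4
Cap limit = $1,427,100 × 1.04 = $1,484,184
Taxable assessed value = min($1,161,242.4, $1,484,184) = $1,161,242.4 (cap does not bind)
Ashport ISD: $1,161,242.4 × 0.02525 = $29,321.3706
Elkhorn County: $1,161,242.4 × 0.0099 = $11,496.29976
Community College District: $1,161,242.4 × 0.0055 = $6,386.8332
Total = $47,204.50356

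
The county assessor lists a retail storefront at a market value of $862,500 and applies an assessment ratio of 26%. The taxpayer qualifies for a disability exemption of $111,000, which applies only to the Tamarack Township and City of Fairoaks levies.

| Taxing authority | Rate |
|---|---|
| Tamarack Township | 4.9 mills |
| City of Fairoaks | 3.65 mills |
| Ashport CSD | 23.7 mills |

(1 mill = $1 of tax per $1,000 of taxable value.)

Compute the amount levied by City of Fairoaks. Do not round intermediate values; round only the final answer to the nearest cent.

Assessed value = $862,500 × 0.26 = $224,250
City of Fairoaks taxable value = $224,250 − $111,000 = $113,250
City of Fairoaks levy = $113,250 × 0.00365 = $413.3625

$413.36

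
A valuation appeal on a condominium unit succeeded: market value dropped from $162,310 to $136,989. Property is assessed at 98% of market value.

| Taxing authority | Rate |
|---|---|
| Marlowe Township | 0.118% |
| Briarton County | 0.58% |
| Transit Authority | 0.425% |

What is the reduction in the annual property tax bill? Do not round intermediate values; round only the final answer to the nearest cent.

Old assessed value = $162,310 × 0.98 = $159,063.8
New assessed value = $136,989 × 0.98 = $134,249.22
Combined rate = 0.00118 + 0.0058 + 0.00425 = 0.01123
Old tax = $159,063.8 × 0.01123 = $1,786.286474
New tax = $134,249.22 × 0.01123 = $1,507.6187406
Reduction = $1,786.286474 − $1,507.6187406 = $278.6677334

$278.67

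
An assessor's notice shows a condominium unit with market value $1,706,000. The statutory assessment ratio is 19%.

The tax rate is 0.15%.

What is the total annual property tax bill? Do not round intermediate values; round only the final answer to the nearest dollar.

$486

Assessed value = $1,706,000 × 0.19 = $324,140
Tax = $324,140 × 0.0015 = $486.21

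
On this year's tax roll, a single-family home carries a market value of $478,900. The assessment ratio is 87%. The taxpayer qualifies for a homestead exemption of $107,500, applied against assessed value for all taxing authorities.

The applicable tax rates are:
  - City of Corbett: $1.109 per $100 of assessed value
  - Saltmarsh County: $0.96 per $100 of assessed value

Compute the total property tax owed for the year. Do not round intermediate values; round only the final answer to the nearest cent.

Assessed value = $478,900 × 0.87 = $416,643
Taxable value = $416,643 − $107,500 = $309,143
City of Corbett: $309,143 × 0.01109 = $3,428.39587
Saltmarsh County: $309,143 × 0.0096 = $2,967.7728
Total = $3,428.39587 + $2,967.7728 = $6,396.16867

$6,396.17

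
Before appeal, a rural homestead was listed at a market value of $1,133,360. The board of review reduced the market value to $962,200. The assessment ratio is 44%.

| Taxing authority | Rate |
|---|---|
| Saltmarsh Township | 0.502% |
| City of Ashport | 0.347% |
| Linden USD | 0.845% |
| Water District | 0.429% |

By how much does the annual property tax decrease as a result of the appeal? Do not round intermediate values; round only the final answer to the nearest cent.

$1,598.84

Old assessed value = $1,133,360 × 0.44 = $498,678.4
New assessed value = $962,200 × 0.44 = $423,368
Combined rate = 0.00502 + 0.00347 + 0.00845 + 0.00429 = 0.02123
Old tax = $498,678.4 × 0.02123 = $10,586.942432
New tax = $423,368 × 0.02123 = $8,988.10264
Reduction = $10,586.942432 − $8,988.10264 = $1,598.839792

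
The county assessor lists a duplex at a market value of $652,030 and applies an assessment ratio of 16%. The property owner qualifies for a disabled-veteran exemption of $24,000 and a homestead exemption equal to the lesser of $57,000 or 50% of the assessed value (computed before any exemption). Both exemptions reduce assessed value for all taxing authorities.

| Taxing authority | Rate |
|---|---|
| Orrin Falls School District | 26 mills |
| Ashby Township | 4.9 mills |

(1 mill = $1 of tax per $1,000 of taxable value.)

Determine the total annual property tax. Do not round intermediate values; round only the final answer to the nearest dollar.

$870

Assessed value = $652,030 × 0.16 = $104,324.8
Homestead exemption = min($57,000, 50% × $104,324.8) = min($57,000, $52,162.4) = $52,162.4 (percentage binds)
Taxable value = $104,324.8 − $24,000 − $52,162.4 = $28,162.4
Orrin Falls School District: $28,162.4 × 0.026 = $732.2224
Ashby Township: $28,162.4 × 0.0049 = $137.99576
Total = $870.21816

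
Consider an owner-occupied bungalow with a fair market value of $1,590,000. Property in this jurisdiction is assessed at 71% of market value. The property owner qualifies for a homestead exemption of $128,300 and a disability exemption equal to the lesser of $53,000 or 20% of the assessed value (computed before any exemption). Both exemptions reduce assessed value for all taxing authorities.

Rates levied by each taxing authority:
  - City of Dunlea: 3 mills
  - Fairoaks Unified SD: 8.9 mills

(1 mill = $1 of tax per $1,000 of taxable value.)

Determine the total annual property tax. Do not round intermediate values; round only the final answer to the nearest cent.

Assessed value = $1,590,000 × 0.71 = $1,128,900
Disability exemption = min($53,000, 20% × $1,128,900) = min($53,000, $225,780) = $53,000 (dollar cap binds)
Taxable value = $1,128,900 − $128,300 − $53,000 = $947,600
City of Dunlea: $947,600 × 0.003 = $2,842.8
Fairoaks Unified SD: $947,600 × 0.0089 = $8,433.64
Total = $11,276.44

$11,276.44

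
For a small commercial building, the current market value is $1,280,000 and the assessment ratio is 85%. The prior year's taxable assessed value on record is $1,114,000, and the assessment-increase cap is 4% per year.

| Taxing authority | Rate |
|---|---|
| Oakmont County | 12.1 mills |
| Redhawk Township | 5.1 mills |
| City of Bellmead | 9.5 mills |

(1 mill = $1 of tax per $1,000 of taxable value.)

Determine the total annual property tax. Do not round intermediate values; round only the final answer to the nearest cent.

$29,049.60

Uncapped assessed value = $1,280,000 × 0.85 = $1,088,000
Cap limit = $1,114,000 × 1.04 = $1,158,560
Taxable assessed value = min($1,088,000, $1,158,560) = $1,088,000 (cap does not bind)
Oakmont County: $1,088,000 × 0.0121 = $13,164.8
Redhawk Township: $1,088,000 × 0.0051 = $5,548.8
City of Bellmead: $1,088,000 × 0.0095 = $10,336
Total = $29,049.6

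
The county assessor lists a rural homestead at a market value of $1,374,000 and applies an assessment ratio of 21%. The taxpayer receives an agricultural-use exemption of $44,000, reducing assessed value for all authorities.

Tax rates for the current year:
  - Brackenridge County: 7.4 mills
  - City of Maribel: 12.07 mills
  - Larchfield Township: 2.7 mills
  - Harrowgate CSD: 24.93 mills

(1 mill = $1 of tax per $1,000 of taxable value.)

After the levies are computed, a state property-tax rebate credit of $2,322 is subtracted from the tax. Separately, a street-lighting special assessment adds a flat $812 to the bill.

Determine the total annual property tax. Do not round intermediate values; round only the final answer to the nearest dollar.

$10,008

Assessed value = $1,374,000 × 0.21 = $288,540
Taxable value = $288,540 − $44,000 = $244,540
Brackenridge County: $244,540 × 0.0074 = $1,809.596
City of Maribel: $244,540 × 0.01207 = $2,951.5978
Larchfield Township: $244,540 × 0.0027 = $660.258
Harrowgate CSD: $244,540 × 0.02493 = $6,096.3822
Levies subtotal = $11,517.834
After credit = $11,517.834 − $2,322 = $9,195.834
Total = $9,195.834 + $812 = $10,007.834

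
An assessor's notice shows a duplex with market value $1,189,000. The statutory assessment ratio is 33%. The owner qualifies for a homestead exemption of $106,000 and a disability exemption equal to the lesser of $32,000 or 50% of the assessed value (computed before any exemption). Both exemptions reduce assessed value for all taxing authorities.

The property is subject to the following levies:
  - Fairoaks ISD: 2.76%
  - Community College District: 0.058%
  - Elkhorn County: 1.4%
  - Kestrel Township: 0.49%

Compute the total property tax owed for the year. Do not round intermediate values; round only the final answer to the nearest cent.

$11,975.74

Assessed value = $1,189,000 × 0.33 = $392,370
Disability exemption = min($32,000, 50% × $392,370) = min($32,000, $196,185) = $32,000 (dollar cap binds)
Taxable value = $392,370 − $106,000 − $32,000 = $254,370
Fairoaks ISD: $254,370 × 0.0276 = $7,020.612
Community College District: $254,370 × 0.00058 = $147.5346
Elkhorn County: $254,370 × 0.014 = $3,561.18
Kestrel Township: $254,370 × 0.0049 = $1,246.413
Total = $11,975.7396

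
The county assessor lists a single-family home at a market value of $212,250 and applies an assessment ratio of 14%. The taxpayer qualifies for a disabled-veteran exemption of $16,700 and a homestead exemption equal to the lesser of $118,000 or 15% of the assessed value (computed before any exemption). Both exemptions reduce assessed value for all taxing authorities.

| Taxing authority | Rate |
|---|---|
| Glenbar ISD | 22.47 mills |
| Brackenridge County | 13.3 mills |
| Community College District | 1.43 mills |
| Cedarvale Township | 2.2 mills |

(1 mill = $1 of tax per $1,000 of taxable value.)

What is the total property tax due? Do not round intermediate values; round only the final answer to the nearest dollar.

Assessed value = $212,250 × 0.14 = $29,715
Homestead exemption = min($118,000, 15% × $29,715) = min($118,000, $4,457.25) = $4,457.25 (percentage binds)
Taxable value = $29,715 − $16,700 − $4,457.25 = $8,557.75
Glenbar ISD: $8,557.75 × 0.02247 = $192.2926425
Brackenridge County: $8,557.75 × 0.0133 = $113.818075
Community College District: $8,557.75 × 0.00143 = $12.2375825
Cedarvale Township: $8,557.75 × 0.0022 = $18.82705
Total = $337.17535

$337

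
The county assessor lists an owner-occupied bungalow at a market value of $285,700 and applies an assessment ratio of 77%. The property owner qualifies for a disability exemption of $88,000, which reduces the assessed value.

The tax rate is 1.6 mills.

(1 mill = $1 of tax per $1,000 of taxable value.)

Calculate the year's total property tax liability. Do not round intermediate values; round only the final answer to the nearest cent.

Assessed value = $285,700 × 0.77 = $219,989
Taxable value = $219,989 − $88,000 = $131,989
Tax = $131,989 × 0.0016 = $211.1824

$211.18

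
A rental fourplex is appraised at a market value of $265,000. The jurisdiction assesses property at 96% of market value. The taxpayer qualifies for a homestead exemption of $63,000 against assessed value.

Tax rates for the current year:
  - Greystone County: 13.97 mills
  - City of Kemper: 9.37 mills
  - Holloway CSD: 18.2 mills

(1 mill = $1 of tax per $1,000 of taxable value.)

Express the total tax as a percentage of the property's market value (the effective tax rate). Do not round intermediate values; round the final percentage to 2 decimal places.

Assessed value = $265,000 × 0.96 = $254,400
Taxable value = $254,400 − $63,000 = $191,400
Greystone County: $191,400 × 0.01397 = $2,673.858
City of Kemper: $191,400 × 0.00937 = $1,793.418
Holloway CSD: $191,400 × 0.0182 = $3,483.48
Total tax = $7,950.756
Effective rate = $7,950.756 ÷ $265,000 = 3.00% of market value

3.00%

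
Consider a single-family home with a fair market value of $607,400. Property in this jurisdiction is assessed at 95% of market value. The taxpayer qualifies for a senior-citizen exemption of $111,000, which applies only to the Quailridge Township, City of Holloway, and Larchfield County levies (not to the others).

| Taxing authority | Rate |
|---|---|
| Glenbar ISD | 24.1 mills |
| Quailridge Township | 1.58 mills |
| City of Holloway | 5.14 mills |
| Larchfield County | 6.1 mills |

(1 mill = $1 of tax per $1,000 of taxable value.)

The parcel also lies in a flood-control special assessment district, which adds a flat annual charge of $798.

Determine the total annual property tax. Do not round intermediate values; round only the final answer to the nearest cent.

Assessed value = $607,400 × 0.95 = $577,030
Glenbar ISD: $577,030 × 0.0241 = $13,906.423
Quailridge Township: ($577,030 − $111,000) × 0.00158 = $466,030 × 0.00158 = $736.3274
City of Holloway: ($577,030 − $111,000) × 0.00514 = $466,030 × 0.00514 = $2,395.3942
Larchfield County: ($577,030 − $111,000) × 0.0061 = $466,030 × 0.0061 = $2,842.783
Levies subtotal = $19,880.9276
Total = $19,880.9276 + $798 = $20,678.9276

$20,678.93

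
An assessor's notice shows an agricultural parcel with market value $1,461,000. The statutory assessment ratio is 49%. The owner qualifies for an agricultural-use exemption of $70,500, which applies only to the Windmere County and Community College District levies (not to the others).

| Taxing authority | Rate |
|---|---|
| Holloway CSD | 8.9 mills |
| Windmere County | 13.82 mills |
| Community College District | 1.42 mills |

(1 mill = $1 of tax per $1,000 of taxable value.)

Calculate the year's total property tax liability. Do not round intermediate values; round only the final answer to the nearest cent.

$16,207.16

Assessed value = $1,461,000 × 0.49 = $715,890
Holloway CSD: $715,890 × 0.0089 = $6,371.421
Windmere County: ($715,890 − $70,500) × 0.01382 = $645,390 × 0.01382 = $8,919.2898
Community College District: ($715,890 − $70,500) × 0.00142 = $645,390 × 0.00142 = $916.4538
Total = $16,207.1646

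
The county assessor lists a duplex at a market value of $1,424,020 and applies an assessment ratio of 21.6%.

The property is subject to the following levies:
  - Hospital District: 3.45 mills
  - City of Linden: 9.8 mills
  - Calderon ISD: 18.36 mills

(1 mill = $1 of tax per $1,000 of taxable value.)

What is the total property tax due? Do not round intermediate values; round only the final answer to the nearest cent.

$9,722.87

Assessed value = $1,424,020 × 0.216 = $307,588.32
Hospital District: $307,588.32 × 0.00345 = $1,061.179704
City of Linden: $307,588.32 × 0.0098 = $3,014.365536
Calderon ISD: $307,588.32 × 0.01836 = $5,647.3215552
Total = $1,061.179704 + $3,014.365536 + $5,647.3215552 = $9,722.8667952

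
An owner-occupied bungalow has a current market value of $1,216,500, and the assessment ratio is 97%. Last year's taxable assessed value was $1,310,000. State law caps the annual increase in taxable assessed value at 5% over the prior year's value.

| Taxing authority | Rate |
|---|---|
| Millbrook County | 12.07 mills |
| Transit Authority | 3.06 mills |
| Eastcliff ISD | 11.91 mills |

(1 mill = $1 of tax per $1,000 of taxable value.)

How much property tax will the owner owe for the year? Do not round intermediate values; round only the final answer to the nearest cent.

Uncapped assessed value = $1,216,500 × 0.97 = $1,180,005
Cap limit = $1,310,000 × 1.05 = $1,375,500
Taxable assessed value = min($1,180,005, $1,375,500) = $1,180,005 (cap does not bind)
Millbrook County: $1,180,005 × 0.01207 = $14,242.66035
Transit Authority: $1,180,005 × 0.00306 = $3,610.8153
Eastcliff ISD: $1,180,005 × 0.01191 = $14,053.85955
Total = $31,907.3352

$31,907.34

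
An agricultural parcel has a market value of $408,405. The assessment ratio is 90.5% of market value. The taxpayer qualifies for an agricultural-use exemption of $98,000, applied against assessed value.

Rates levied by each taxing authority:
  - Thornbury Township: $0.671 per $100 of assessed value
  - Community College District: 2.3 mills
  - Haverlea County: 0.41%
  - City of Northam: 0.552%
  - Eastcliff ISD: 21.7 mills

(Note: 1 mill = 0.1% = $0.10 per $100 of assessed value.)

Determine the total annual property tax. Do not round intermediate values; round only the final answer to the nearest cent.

$10,953.89

Assessed value = $408,405 × 0.905 = $369,606.525
Taxable value = $369,606.525 − $98,000 = $271,606.525
Thornbury Township: $271,606.525 × 0.00671 = $1,822.47978275
Community College District: $271,606.525 × 0.0023 = $624.6950075
Haverlea County: $271,606.525 × 0.0041 = $1,113.5867525
City of Northam: $271,606.525 × 0.00552 = $1,499.268018
Eastcliff ISD: $271,606.525 × 0.0217 = $5,893.8615925
Total = $10,953.89115325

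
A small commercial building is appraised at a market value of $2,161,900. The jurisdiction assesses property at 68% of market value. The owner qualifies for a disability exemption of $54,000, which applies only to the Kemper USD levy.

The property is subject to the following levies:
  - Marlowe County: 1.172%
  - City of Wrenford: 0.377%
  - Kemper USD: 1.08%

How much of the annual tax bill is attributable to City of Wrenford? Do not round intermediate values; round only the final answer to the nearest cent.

Assessed value = $2,161,900 × 0.68 = $1,470,092
City of Wrenford taxable value = $1,470,092 (exemption does not apply)
City of Wrenford levy = $1,470,092 × 0.00377 = $5,542.24684

$5,542.25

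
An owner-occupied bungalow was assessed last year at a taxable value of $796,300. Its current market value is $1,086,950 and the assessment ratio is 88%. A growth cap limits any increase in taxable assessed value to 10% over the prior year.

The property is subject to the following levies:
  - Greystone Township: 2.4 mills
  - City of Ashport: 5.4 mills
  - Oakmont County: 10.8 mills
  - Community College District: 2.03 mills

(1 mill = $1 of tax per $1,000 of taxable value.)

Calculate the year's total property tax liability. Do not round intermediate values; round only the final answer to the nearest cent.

Uncapped assessed value = $1,086,950 × 0.88 = $956,516
Cap limit = $796,300 × 1.1 = $875,930
Taxable assessed value = min($956,516, $875,930) = $875,930 (cap binds)
Greystone Township: $875,930 × 0.0024 = $2,102.232
City of Ashport: $875,930 × 0.0054 = $4,730.022
Oakmont County: $875,930 × 0.0108 = $9,460.044
Community College District: $875,930 × 0.00203 = $1,778.1379
Total = $18,070.4359

$18,070.44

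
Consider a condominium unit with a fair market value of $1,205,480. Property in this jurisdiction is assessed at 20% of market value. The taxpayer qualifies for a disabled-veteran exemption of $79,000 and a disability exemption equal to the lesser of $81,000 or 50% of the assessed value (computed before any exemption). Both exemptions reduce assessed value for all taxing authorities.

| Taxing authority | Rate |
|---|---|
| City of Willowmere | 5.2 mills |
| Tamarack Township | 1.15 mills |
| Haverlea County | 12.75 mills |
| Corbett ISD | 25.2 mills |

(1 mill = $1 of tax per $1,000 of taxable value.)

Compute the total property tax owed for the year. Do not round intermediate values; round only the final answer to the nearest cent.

Assessed value = $1,205,480 × 0.2 = $241,096
Disability exemption = min($81,000, 50% × $241,096) = min($81,000, $120,548) = $81,000 (dollar cap binds)
Taxable value = $241,096 − $79,000 − $81,000 = $81,096
City of Willowmere: $81,096 × 0.0052 = $421.6992
Tamarack Township: $81,096 × 0.00115 = $93.2604
Haverlea County: $81,096 × 0.01275 = $1,033.974
Corbett ISD: $81,096 × 0.0252 = $2,043.6192
Total = $3,592.5528

$3,592.55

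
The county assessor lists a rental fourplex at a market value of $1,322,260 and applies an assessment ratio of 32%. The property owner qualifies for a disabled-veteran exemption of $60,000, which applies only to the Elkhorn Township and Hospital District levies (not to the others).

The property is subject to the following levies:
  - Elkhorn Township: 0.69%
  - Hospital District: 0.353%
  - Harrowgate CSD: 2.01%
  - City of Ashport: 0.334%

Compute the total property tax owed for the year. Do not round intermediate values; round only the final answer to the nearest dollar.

$13,705

Assessed value = $1,322,260 × 0.32 = $423,123.2
Elkhorn Township: ($423,123.2 − $60,000) × 0.0069 = $363,123.2 × 0.0069 = $2,505.55008
Hospital District: ($423,123.2 − $60,000) × 0.00353 = $363,123.2 × 0.00353 = $1,281.824896
Harrowgate CSD: $423,123.2 × 0.0201 = $8,504.77632
City of Ashport: $423,123.2 × 0.00334 = $1,413.231488
Total = $13,705.382784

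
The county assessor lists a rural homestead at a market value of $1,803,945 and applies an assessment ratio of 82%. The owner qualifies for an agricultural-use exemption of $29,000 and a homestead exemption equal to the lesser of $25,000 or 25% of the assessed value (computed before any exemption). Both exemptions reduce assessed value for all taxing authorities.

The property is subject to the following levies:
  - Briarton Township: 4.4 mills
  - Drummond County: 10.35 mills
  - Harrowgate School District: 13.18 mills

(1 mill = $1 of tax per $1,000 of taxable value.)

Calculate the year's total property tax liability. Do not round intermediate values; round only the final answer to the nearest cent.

Assessed value = $1,803,945 × 0.82 = $1,479,234.9
Homestead exemption = min($25,000, 25% × $1,479,234.9) = min($25,000, $369,808.725) = $25,000 (dollar cap binds)
Taxable value = $1,479,234.9 − $29,000 − $25,000 = $1,425,234.9
Briarton Township: $1,425,234.9 × 0.0044 = $6,271.03356
Drummond County: $1,425,234.9 × 0.01035 = $14,751.181215
Harrowgate School District: $1,425,234.9 × 0.01318 = $18,784.595982
Total = $39,806.810757

$39,806.81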